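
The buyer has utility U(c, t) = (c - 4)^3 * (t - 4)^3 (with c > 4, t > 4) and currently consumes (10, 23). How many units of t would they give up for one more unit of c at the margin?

MRS = 19/6

MU_c = 3·(c−4)^2·(t−4)^3, MU_t = 3·(c−4)^3·(t−4)^2.
MRS = (t−4)/(c−4).
At (10, 23): MRS = 19/6.
That is, one extra unit of c is worth 19/6 units of t at the margin.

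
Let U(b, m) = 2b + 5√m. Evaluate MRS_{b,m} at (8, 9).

MRS = 2.4

MU_b = 2, MU_m = 5/(2√m).
MRS = 2 ÷ (5/(2√m)).
At (8, 9): MRS = 2.4.
So at (8, 9) the consumer would give up 2.4 units of m for one more unit of b.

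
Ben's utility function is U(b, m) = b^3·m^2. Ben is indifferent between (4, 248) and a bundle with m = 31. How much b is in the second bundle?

b = 16

U(4, 248) = 3936256.
Set U(b, 31) = 3936256 and solve.
With m = 31: 31^2 = 961, so b^3 = 3936256/961 = 4096; taking the cube root, b = 16.
Check: U(16, 31) = 3936256.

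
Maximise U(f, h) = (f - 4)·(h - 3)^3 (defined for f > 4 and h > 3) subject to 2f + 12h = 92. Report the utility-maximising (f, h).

f* = 10, h* = 6

MU_f = (h−3)^3, MU_h = 3·(f−4)·(h−3)^2.
MRS = (1/3)·(h−3)/(f−4).
Tangency: set MRS = p_f/p_h = 2/12 = 1/6.
So (1/3)·(h − 3)/(f − 4) = 1/6, i.e. (h − 3) = 0.5·(f − 4).
Rewrite the budget in excess-of-subsistence terms: 2·(f − 4) + 12·(h − 3) = 92 − 2·4 − 12·3 = 48.
Substituting, 8·(f − 4) = 48, so f − 4 = 6 and f* = 10.
Then h − 3 = 0.5·6 = 3, so h* = 6.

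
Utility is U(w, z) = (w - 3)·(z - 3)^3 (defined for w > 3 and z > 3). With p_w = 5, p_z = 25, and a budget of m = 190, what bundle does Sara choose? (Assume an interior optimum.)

w* = 8, z* = 6

MU_w = (z−3)^3, MU_z = 3·(w−3)·(z−3)^2.
MRS = (1/3)·(z−3)/(w−3).
Tangency: set MRS = p_w/p_z = 5/25 = 0.2.
So (1/3)·(z − 3)/(w − 3) = 0.2, i.e. (z − 3) = 0.6·(w − 3).
Rewrite the budget in excess-of-subsistence terms: 5·(w − 3) + 25·(z − 3) = 190 − 5·3 − 25·3 = 100.
Substituting, 20·(w − 3) = 100, so w − 3 = 5 and w* = 8.
Then z − 3 = 0.6·5 = 3, so z* = 6.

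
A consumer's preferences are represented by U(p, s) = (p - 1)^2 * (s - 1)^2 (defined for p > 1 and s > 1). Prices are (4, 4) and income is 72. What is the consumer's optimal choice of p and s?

p* = 9, s* = 9

MU_p = 2·(p−1)·(s−1)^2, MU_s = 2·(p−1)^2·(s−1).
MRS = (s−1)/(p−1).
Tangency: set MRS = p_p/p_s = 4/4 = 1.
So (s − 1)/(p − 1) = 1, i.e. (s − 1) = (p − 1).
Rewrite the budget in excess-of-subsistence terms: 4·(p − 1) + 4·(s − 1) = 72 − 4·1 − 4·1 = 64.
Substituting, 8·(p − 1) = 64, so p − 1 = 8 and p* = 9.
Then s − 1 = 8, so s* = 9.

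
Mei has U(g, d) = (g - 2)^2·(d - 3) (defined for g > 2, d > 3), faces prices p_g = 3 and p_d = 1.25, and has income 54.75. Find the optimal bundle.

g* = 12, d* = 15

MU_g = 2·(g−2)·(d−3), MU_d = (g−2)^2.
MRS = (2/1)·(d−3)/(g−2).
Tangency: set MRS = p_g/p_d = 3/1.25 = 2.4.
So (2/1)·(d − 3)/(g − 2) = 2.4, i.e. (d − 3) = 1.2·(g − 2).
Rewrite the budget in excess-of-subsistence terms: 3·(g − 2) + 1.25·(d − 3) = 54.75 − 3·2 − 1.25·3 = 45.
Substituting, 4.5·(g − 2) = 45, so g − 2 = 10 and g* = 12.
Then d − 3 = 1.2·10 = 12, so d* = 15.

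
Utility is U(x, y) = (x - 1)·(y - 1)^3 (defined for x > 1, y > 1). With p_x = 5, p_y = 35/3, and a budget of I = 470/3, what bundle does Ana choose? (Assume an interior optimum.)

MU_x = (y−1)^3, MU_y = 3·(x−1)·(y−1)^2.
MRS = (1/3)·(y−1)/(x−1).
Tangency: set MRS = p_x/p_y = 5/(35/3) = 3/7.
So (1/3)·(y − 1)/(x − 1) = 3/7, i.e. (y − 1) = (9/7)·(x − 1).
Rewrite the budget in excess-of-subsistence terms: 5·(x − 1) + (35/3)·(y − 1) = 470/3 − 5·1 − (35/3)·1 = 140.
Substituting, 20·(x − 1) = 140, so x − 1 = 7 and x* = 8.
Then y − 1 = (9/7)·7 = 9, so y* = 10.

x* = 8, y* = 10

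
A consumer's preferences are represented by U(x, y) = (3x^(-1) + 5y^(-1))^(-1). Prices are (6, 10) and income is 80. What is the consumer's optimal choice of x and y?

For CES with ρ = -1, MRS = (3/5)·(y/x)^2.
Tangency: set MRS = p_x/p_y = 6/10 = 0.6.
So (y/x)^2 = 1; taking the square root, y/x = 1, i.e. y = x.
Substitute into the budget 6·x + 10·y = 80: 16·x = 80, so x* = 5 and y* = 5.

x* = 5, y* = 5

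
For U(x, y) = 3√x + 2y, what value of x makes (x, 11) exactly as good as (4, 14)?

U(4, 14) = 34.
Set U(x, 11) = 34 and solve.
With y = 11: 3√x = 34 − 2·11 = 12, so √x = 4 and x = 16.
Check: U(16, 11) = 34.

x = 16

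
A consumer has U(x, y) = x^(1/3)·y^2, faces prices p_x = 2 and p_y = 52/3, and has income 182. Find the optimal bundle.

x* = 13, y* = 9

MU_x = 1/3·x^(-2/3)·y^2 and MU_y = 2·x^(1/3)·y.
MRS = MU_x/MU_y = (1/6)·y/x.
Tangency: set MRS = p_x/p_y = 2/(52/3) = 3/26.
So (1/6)·y/x = 3/26, i.e. y = (9/13)·x.
Substitute into the budget 2·x + (52/3)·y = 182: 14·x = 182, so x* = 13.
Then y* = (9/13)·13 = 9.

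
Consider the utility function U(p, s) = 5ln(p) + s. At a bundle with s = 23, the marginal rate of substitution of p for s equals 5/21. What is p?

MU_p = 5/p, MU_s = 1.
MRS = 5/p ÷ 1.
MRS depends only on p: 5/p = 5/21 ⇒ p = 5/(5/21) = 21.

p = 21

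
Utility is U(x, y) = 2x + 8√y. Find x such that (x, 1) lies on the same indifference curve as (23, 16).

U(23, 16) = 78.
Set U(x, 1) = 78 and solve.
With y = 1: √1 = 1, so 2x = 78 − 8·1 = 70 and x = 35.
Check: U(35, 1) = 78.

x = 35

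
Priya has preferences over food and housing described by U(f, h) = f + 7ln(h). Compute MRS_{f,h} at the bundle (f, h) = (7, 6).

MRS = 6/7

MU_f = 1, MU_h = 7/h.
MRS = 1 ÷ (7/h).
At (7, 6): MRS = 6/7.
So at (7, 6) the consumer would give up 6/7 units of h for one more unit of f.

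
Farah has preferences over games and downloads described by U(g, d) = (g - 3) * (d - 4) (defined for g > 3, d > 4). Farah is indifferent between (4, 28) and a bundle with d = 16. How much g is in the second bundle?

g = 5

U(4, 28) = 24.
Set U(g, 16) = 24 and solve.
With d = 16: (16 − 4) = 12, so (g − 3) = 24/12 = 2.
So g = 3 + 2 = 5.
Check: U(5, 16) = 24.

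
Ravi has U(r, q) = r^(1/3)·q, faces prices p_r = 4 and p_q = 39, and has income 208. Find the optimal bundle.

r* = 13, q* = 4

MU_r = 1/3·r^(-2/3)·q and MU_q = r^(1/3).
MRS = MU_r/MU_q = (1/3)·q/r.
Tangency: set MRS = p_r/p_q = 4/39.
So (1/3)·q/r = 4/39, i.e. q = (4/13)·r.
Substitute into the budget 4·r + 39·q = 208: 16·r = 208, so r* = 13.
Then q* = (4/13)·13 = 4.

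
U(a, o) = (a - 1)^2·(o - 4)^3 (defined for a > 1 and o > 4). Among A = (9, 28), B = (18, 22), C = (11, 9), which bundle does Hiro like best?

Bundle B

Evaluate utility at each bundle:
U(A) = 884736.
U(B) = 1685448.
U(C) = 12500.
Highest utility is B, so B ≻ A ≻ C.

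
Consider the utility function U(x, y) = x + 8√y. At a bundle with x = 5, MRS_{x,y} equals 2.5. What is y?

MU_x = 1, MU_y = 8/(2√y).
MRS = 1 ÷ (8/(2√y)).
MRS depends only on y: 0.25·√y = 2.5 ⇒ √y = 2.5/0.25 = 10 ⇒ y = 100.

y = 100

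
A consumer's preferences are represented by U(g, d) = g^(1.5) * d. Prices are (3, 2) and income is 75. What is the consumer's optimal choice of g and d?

MU_g = 1.5·√g·d and MU_d = g^(1.5).
MRS = MU_g/MU_d = (1.5)·d/g.
Tangency: set MRS = p_g/p_d = 3/2 = 1.5.
So (1.5)·d/g = 1.5, i.e. d = g.
Substitute into the budget 3·g + 2·d = 75: 5·g = 75, so g* = 15.
Then d* = 15.

g* = 15, d* = 15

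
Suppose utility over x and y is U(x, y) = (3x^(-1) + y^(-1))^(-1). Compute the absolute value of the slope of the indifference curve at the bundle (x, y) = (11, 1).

MRS = 3/121

For CES with ρ = -1, MRS = (3/1)·(y/x)^2.
At (11, 1): MRS = 3/121.
The indifference curve has slope −3/121 at this bundle.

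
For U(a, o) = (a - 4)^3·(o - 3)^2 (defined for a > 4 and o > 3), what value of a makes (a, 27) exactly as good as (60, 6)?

U(60, 6) = 1580544.
Set U(a, 27) = 1580544 and solve.
With o = 27: (27 − 3)^2 = 576, so (a − 4)^3 = 1580544/576 = 2744.
Taking the cube root (with a > 4): a − 4 = 14, so a = 18.
Check: U(18, 27) = 1580544.

a = 18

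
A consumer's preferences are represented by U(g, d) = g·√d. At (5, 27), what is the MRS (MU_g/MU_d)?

MU_g = √d and MU_d = 0.5·g·d^(-0.5).
MRS = MU_g/MU_d = (2)·d/g.
At (5, 27): MRS = 10.8.
So at (5, 27) the consumer would give up 10.8 units of d for one more unit of g.

MRS = 10.8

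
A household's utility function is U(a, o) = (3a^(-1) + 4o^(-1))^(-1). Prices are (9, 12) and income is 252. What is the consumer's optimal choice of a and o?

For CES with ρ = -1, MRS = (3/4)·(o/a)^2.
Tangency: set MRS = p_a/p_o = 9/12 = 0.75.
So (o/a)^2 = 1; taking the square root, o/a = 1, i.e. o = a.
Substitute into the budget 9·a + 12·o = 252: 21·a = 252, so a* = 12 and o* = 12.

a* = 12, o* = 12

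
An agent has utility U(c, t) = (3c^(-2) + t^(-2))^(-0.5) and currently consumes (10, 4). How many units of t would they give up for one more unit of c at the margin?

For CES with ρ = -2, MRS = (3/1)·(t/c)^3.
At (10, 4): MRS = 24/125.
That is, one extra unit of c is worth 24/125 units of t at the margin.

MRS = 24/125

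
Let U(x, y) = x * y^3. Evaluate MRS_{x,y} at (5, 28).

MRS = 28/15

MU_x = y^3 and MU_y = 3·x·y^2.
MRS = MU_x/MU_y = (1/3)·y/x.
At (5, 28): MRS = 28/15.
So at (5, 28) the consumer would give up 28/15 units of y for one more unit of x.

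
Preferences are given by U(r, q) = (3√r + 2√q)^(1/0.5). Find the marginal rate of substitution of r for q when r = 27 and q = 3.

MRS = 0.5

For CES with ρ = 0.5, MRS = (3/2)·√(q/r).
At (27, 3): MRS = 0.5.
The indifference curve has slope −0.5 at this bundle.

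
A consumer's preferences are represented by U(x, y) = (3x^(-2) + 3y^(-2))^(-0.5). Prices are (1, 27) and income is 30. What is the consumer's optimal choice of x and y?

x* = 3, y* = 1

For CES with ρ = -2, MRS = (y/x)^3.
Tangency: set MRS = p_x/p_y = 1/27.
So (y/x)^3 = 1/27; taking the cube root, y/x = 1/3, i.e. y = (1/3)·x.
Substitute into the budget 1·x + 27·y = 30: 10·x = 30, so x* = 3 and y* = (1/3)·3 = 1.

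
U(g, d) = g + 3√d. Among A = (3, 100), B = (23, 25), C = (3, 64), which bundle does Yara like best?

Bundle B

Evaluate utility at each bundle:
U(A) = 33.000.
U(B) = 38.000.
U(C) = 27.000.
Highest utility is B, so B ≻ A ≻ C.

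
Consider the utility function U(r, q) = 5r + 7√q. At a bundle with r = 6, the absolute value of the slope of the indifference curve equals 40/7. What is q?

q = 16

MU_r = 5, MU_q = 7/(2√q).
MRS = 5 ÷ (7/(2√q)).
MRS depends only on q: (10/7)·√q = 40/7 ⇒ √q = (40/7)/(10/7) = 4 ⇒ q = 16.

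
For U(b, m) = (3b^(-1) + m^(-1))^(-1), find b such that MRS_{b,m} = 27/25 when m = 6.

For CES with ρ = -1, MRS = (3/1)·(m/b)^2.
Setting (3/1)·(6/b)^2 = 27/25 gives (6/b)^2 = 9/25, so 6/b = 0.6 and b = 10.

b = 10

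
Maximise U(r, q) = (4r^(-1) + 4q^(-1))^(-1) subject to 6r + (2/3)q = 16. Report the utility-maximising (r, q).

For CES with ρ = -1, MRS = (q/r)^2.
Tangency: set MRS = p_r/p_q = 6/(2/3) = 9.
So (q/r)^2 = 9; taking the square root, q/r = 3, i.e. q = 3·r.
Substitute into the budget 6·r + (2/3)·q = 16: 8·r = 16, so r* = 2 and q* = 3·2 = 6.

r* = 2, q* = 6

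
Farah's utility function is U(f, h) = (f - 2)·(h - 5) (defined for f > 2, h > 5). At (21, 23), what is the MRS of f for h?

MRS = 18/19

MU_f = (h−5), MU_h = (f−2).
MRS = (h−5)/(f−2).
At (21, 23): MRS = 18/19.
The indifference curve has slope −18/19 at this bundle.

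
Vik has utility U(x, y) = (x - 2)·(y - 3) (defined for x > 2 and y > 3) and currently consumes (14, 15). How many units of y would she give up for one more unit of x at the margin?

MRS = 1

MU_x = (y−3), MU_y = (x−2).
MRS = (y−3)/(x−2).
At (14, 15): MRS = 1.
So at (14, 15) the consumer would give up 1 units of y for one more unit of x.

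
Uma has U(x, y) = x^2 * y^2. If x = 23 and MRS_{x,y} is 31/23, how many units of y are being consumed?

MU_x = 2·x·y^2 and MU_y = 2·x^2·y.
MRS = MU_x/MU_y = y/x.
Substitute x = 23: MRS = y/23. Setting y/23 = 31/23 gives y = (31/23)·23 = 31.

y = 31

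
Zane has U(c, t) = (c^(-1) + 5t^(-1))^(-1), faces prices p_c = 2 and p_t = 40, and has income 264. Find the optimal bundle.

For CES with ρ = -1, MRS = (1/5)·(t/c)^2.
Tangency: set MRS = p_c/p_t = 2/40 = 0.05.
So (t/c)^2 = 0.25; taking the square root, t/c = 0.5, i.e. t = 0.5·c.
Substitute into the budget 2·c + 40·t = 264: 22·c = 264, so c* = 12 and t* = 0.5·12 = 6.

c* = 12, t* = 6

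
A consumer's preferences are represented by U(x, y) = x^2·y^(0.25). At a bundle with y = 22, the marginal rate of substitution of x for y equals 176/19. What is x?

MU_x = 2·x·y^(0.25) and MU_y = 0.25·x^2·y^(-0.75).
MRS = MU_x/MU_y = (8)·y/x.
Substitute y = 22: MRS = 176/x. Setting 176/x = 176/19 gives x = 176/(176/19) = 19.

x = 19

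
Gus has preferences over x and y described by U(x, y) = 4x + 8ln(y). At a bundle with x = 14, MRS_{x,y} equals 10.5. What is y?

y = 21

MU_x = 4, MU_y = 8/y.
MRS = 4 ÷ (8/y).
MRS depends only on y: 0.5·y = 10.5 ⇒ y = 10.5/0.5 = 21.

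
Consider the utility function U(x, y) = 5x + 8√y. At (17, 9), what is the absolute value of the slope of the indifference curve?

MRS = 3.75

MU_x = 5, MU_y = 8/(2√y).
MRS = 5 ÷ (8/(2√y)).
At (17, 9): MRS = 3.75.
That is, one extra unit of x is worth 3.75 units of y at the margin.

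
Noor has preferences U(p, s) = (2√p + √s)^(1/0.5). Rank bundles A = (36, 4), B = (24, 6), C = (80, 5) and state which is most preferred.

Evaluate utility at each bundle:
U(A) = 196.000.
U(B) = 150.000.
U(C) = 405.000.
Highest utility is C, so C ≻ A ≻ B.

Bundle C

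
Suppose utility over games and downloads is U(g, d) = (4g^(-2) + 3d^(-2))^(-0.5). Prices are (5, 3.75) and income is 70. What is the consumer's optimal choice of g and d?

g* = 8, d* = 8

For CES with ρ = -2, MRS = (4/3)·(d/g)^3.
Tangency: set MRS = p_g/p_d = 5/3.75 = 4/3.
So (d/g)^3 = 1; taking the cube root, d/g = 1, i.e. d = g.
Substitute into the budget 5·g + 3.75·d = 70: 8.75·g = 70, so g* = 8 and d* = 8.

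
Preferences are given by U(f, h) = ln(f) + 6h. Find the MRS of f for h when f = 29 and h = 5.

MRS = 1/174

MU_f = 1/f, MU_h = 6.
MRS = 1/f ÷ 6.
At (29, 5): MRS = 1/174.
That is, one extra unit of f is worth 1/174 units of h at the margin.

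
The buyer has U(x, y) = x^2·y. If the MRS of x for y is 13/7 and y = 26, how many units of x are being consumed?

MU_x = 2·x·y and MU_y = x^2.
MRS = MU_x/MU_y = (2/1)·y/x.
Substitute y = 26: MRS = 52/x. Setting 52/x = 13/7 gives x = 52/(13/7) = 28.

x = 28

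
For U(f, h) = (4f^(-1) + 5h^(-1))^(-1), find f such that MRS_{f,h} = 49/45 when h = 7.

For CES with ρ = -1, MRS = (4/5)·(h/f)^2.
Setting (4/5)·(7/f)^2 = 49/45 gives (7/f)^2 = 49/36, so 7/f = 7/6 and f = 6.

f = 6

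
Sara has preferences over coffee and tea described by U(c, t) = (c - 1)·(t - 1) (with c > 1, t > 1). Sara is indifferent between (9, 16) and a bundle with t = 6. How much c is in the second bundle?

U(9, 16) = 120.
Set U(c, 6) = 120 and solve.
With t = 6: (6 − 1) = 5, so (c − 1) = 120/5 = 24.
So c = 1 + 24 = 25.
Check: U(25, 6) = 120.

c = 25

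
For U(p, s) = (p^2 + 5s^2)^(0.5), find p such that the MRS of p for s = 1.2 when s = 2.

For CES with ρ = 2, MRS = (1/5)·(s/p)^(-1).
Setting (1/5)·(2/p)^(-1) = 1.2 gives (2/p)^(-1) = 6, so 2/p = 1/6 and p = 12.

p = 12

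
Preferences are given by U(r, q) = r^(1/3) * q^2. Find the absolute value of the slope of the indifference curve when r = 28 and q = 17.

MU_r = 1/3·r^(-2/3)·q^2 and MU_q = 2·r^(1/3)·q.
MRS = MU_r/MU_q = (1/6)·q/r.
At (28, 17): MRS = 17/168.
That is, one extra unit of r is worth 17/168 units of q at the margin.

MRS = 17/168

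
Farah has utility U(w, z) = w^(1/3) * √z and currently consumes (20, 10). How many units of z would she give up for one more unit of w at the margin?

MRS = 1/3

MU_w = 1/3·w^(-2/3)·√z and MU_z = 0.5·w^(1/3)·z^(-0.5).
MRS = MU_w/MU_z = (2/3)·z/w.
At (20, 10): MRS = 1/3.
The indifference curve has slope −1/3 at this bundle.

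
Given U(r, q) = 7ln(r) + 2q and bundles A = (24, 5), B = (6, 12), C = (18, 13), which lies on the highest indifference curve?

Evaluate utility at each bundle:
U(A) = 32.246.
U(B) = 36.542.
U(C) = 46.233.
Highest utility is C, so C ≻ B ≻ A.

Bundle C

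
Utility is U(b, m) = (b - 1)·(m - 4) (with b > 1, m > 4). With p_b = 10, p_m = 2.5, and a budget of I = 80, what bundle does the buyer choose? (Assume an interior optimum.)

MU_b = (m−4), MU_m = (b−1).
MRS = (m−4)/(b−1).
Tangency: set MRS = p_b/p_m = 10/2.5 = 4.
So (m − 4)/(b − 1) = 4, i.e. (m − 4) = 4·(b − 1).
Rewrite the budget in excess-of-subsistence terms: 10·(b − 1) + 2.5·(m − 4) = 80 − 10·1 − 2.5·4 = 60.
Substituting, 20·(b − 1) = 60, so b − 1 = 3 and b* = 4.
Then m − 4 = 4·3 = 12, so m* = 16.

b* = 4, m* = 16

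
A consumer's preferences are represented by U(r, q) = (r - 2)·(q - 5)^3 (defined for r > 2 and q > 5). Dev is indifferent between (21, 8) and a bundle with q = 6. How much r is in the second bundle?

r = 515

U(21, 8) = 513.
Set U(r, 6) = 513 and solve.
With q = 6: (6 − 5)^3 = 1, so (r − 2) = 513/1 = 513.
So r = 2 + 513 = 515.
Check: U(515, 6) = 513.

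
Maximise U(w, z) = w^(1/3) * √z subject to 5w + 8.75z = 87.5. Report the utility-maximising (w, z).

MU_w = 1/3·w^(-2/3)·√z and MU_z = 0.5·w^(1/3)·z^(-0.5).
MRS = MU_w/MU_z = (2/3)·z/w.
Tangency: set MRS = p_w/p_z = 5/8.75 = 4/7.
So (2/3)·z/w = 4/7, i.e. z = (6/7)·w.
Substitute into the budget 5·w + 8.75·z = 87.5: 12.5·w = 87.5, so w* = 7.
Then z* = (6/7)·7 = 6.

w* = 7, z* = 6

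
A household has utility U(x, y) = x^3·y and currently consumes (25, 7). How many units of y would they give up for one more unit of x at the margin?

MRS = 21/25

MU_x = 3·x^2·y and MU_y = x^3.
MRS = MU_x/MU_y = (3/1)·y/x.
At (25, 7): MRS = 21/25.
That is, one extra unit of x is worth 21/25 units of y at the margin.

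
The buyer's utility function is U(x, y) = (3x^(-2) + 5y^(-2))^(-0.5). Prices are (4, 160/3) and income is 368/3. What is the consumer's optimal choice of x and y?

x* = 4, y* = 2

For CES with ρ = -2, MRS = (3/5)·(y/x)^3.
Tangency: set MRS = p_x/p_y = 4/(160/3) = 3/40.
So (y/x)^3 = 0.125; taking the cube root, y/x = 0.5, i.e. y = 0.5·x.
Substitute into the budget 4·x + (160/3)·y = 368/3: (92/3)·x = 368/3, so x* = 4 and y* = 0.5·4 = 2.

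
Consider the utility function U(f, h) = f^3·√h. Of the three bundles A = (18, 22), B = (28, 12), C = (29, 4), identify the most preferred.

Bundle B

Evaluate utility at each bundle:
U(A) = 27354.505.
U(B) = 76043.959.
U(C) = 48778.000.
Highest utility is B, so B ≻ C ≻ A.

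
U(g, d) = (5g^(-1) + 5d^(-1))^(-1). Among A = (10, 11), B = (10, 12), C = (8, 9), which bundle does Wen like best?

Evaluate utility at each bundle:
U(A) = 1.048.
U(B) = 1.091.
U(C) = 0.847.
Highest utility is B, so B ≻ A ≻ C.

Bundle B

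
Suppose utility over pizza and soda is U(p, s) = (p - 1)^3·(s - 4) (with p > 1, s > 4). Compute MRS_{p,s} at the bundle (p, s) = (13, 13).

MRS = 2.25

MU_p = 3·(p−1)^2·(s−4), MU_s = (p−1)^3.
MRS = (3/1)·(s−4)/(p−1).
At (13, 13): MRS = 2.25.
So at (13, 13) the consumer would give up 2.25 units of s for one more unit of p.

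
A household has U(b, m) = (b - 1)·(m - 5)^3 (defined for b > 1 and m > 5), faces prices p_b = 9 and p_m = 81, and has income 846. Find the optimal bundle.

MU_b = (m−5)^3, MU_m = 3·(b−1)·(m−5)^2.
MRS = (1/3)·(m−5)/(b−1).
Tangency: set MRS = p_b/p_m = 9/81 = 1/9.
So (1/3)·(m − 5)/(b − 1) = 1/9, i.e. (m − 5) = (1/3)·(b − 1).
Rewrite the budget in excess-of-subsistence terms: 9·(b − 1) + 81·(m − 5) = 846 − 9·1 − 81·5 = 432.
Substituting, 36·(b − 1) = 432, so b − 1 = 12 and b* = 13.
Then m − 5 = (1/3)·12 = 4, so m* = 9.

b* = 13, m* = 9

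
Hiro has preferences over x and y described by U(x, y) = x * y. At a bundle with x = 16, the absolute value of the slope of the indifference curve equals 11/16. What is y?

y = 11

MU_x = y and MU_y = x.
MRS = MU_x/MU_y = y/x.
Substitute x = 16: MRS = y/16. Setting y/16 = 11/16 gives y = (11/16)·16 = 11.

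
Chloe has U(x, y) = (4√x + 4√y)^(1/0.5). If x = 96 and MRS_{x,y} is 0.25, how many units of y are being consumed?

For CES with ρ = 0.5, MRS = √(y/x).
Setting √(y/96) = 0.25 gives y/96 = 1/16 and y = 6.

y = 6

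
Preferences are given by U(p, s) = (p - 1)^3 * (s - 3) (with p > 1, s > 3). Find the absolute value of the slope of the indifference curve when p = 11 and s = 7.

MU_p = 3·(p−1)^2·(s−3), MU_s = (p−1)^3.
MRS = (3/1)·(s−3)/(p−1).
At (11, 7): MRS = 1.2.
The indifference curve has slope −1.2 at this bundle.

MRS = 1.2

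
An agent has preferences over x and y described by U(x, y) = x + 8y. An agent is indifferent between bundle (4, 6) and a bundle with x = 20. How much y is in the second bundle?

U(4, 6) = 52.
Set U(20, y) = 52 and solve.
20 + 8y = 52 ⇒ 8y = 32 ⇒ y = 4.
Check: U(20, 4) = 52.

y = 4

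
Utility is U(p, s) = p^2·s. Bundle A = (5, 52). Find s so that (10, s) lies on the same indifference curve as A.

U(5, 52) = 1300.
Set U(10, s) = 1300 and solve.
With p = 10: 10^2 = 100, so s = 1300/100 = 13.
Check: U(10, 13) = 1300.

s = 13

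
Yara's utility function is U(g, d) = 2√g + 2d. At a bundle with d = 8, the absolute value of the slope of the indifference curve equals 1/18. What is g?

g = 81

MU_g = 2/(2√g), MU_d = 2.
MRS = 2/(2√g) ÷ 2.
MRS depends only on g: 0.5/√g = 1/18 ⇒ √g = 0.5/(1/18) = 9 ⇒ g = 81.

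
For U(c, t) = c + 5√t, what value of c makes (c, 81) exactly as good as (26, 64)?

c = 21

U(26, 64) = 66.
Set U(c, 81) = 66 and solve.
With t = 81: √81 = 9, so c = 66 − 5·9 = 21.
Check: U(21, 81) = 66.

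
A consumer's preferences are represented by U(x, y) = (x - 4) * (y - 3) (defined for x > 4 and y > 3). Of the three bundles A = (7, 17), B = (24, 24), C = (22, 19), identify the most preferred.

Bundle B

Evaluate utility at each bundle:
U(A) = 42.
U(B) = 420.
U(C) = 288.
Highest utility is B, so B ≻ C ≻ A.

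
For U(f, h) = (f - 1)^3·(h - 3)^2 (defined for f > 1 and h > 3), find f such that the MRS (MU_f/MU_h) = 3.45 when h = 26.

MU_f = 3·(f−1)^2·(h−3)^2, MU_h = 2·(f−1)^3·(h−3).
MRS = (3/2)·(h−3)/(f−1).
Substitute h = 26: MRS = 34.5/(f − 1). Setting this equal to 3.45 gives f − 1 = 34.5/3.45 = 10, so f = 11.

f = 11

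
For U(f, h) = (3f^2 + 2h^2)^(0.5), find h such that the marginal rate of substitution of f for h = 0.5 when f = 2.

For CES with ρ = 2, MRS = (3/2)·(h/f)^(-1).
Setting (3/2)·(h/2)^(-1) = 0.5 gives (h/2)^(-1) = 1/3, so h/2 = 3 and h = 6.

h = 6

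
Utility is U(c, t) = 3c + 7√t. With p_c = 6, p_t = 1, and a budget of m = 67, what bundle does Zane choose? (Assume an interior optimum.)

MU_c = 3, MU_t = 7/(2√t).
MRS = 3 ÷ (7/(2√t)).
Tangency: set MRS = p_c/p_t = 6/1 = 6.
MRS depends only on t: (6/7)·√t = 6 ⇒ √t = 6/(6/7) = 7 ⇒ t* = 49.
From the budget, 6·c = 67 − 1·49 = 18, so c* = 3.

c* = 3, t* = 49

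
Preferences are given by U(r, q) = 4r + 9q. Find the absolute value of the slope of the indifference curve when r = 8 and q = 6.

MU_r = 4, MU_q = 9, so MRS = 4/9 at every bundle.
At (8, 6): MRS = 4/9.
The indifference curve has slope −4/9 at this bundle.

MRS = 4/9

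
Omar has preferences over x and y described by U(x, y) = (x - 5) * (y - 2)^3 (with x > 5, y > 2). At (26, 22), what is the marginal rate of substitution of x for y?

MU_x = (y−2)^3, MU_y = 3·(x−5)·(y−2)^2.
MRS = (1/3)·(y−2)/(x−5).
At (26, 22): MRS = 20/63.
The indifference curve has slope −20/63 at this bundle.

MRS = 20/63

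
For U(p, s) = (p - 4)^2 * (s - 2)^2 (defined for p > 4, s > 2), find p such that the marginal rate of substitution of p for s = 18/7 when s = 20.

p = 11

MU_p = 2·(p−4)·(s−2)^2, MU_s = 2·(p−4)^2·(s−2).
MRS = (s−2)/(p−4).
Substitute s = 20: MRS = 18/(p − 4). Setting this equal to 18/7 gives p − 4 = 18/(18/7) = 7, so p = 11.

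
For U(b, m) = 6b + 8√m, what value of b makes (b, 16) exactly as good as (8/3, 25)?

b = 4

U(8/3, 25) = 56.
Set U(b, 16) = 56 and solve.
With m = 16: √16 = 4, so 6b = 56 − 8·4 = 24 and b = 4.
Check: U(4, 16) = 56.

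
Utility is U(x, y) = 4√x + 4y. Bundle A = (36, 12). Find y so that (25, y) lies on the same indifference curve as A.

y = 13

U(36, 12) = 72.
Set U(25, y) = 72 and solve.
With x = 25: √25 = 5, so 4y = 72 − 4·5 = 52 and y = 13.
Check: U(25, 13) = 72.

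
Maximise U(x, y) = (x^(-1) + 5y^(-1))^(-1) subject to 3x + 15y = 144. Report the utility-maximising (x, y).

x* = 8, y* = 8

For CES with ρ = -1, MRS = (1/5)·(y/x)^2.
Tangency: set MRS = p_x/p_y = 3/15 = 0.2.
So (y/x)^2 = 1; taking the square root, y/x = 1, i.e. y = x.
Substitute into the budget 3·x + 15·y = 144: 18·x = 144, so x* = 8 and y* = 8.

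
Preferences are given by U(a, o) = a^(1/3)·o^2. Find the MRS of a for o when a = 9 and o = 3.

MU_a = 1/3·a^(-2/3)·o^2 and MU_o = 2·a^(1/3)·o.
MRS = MU_a/MU_o = (1/6)·o/a.
At (9, 3): MRS = 1/18.
The indifference curve has slope −1/18 at this bundle.

MRS = 1/18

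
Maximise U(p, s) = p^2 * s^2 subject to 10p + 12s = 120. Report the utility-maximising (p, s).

p* = 6, s* = 5

MU_p = 2·p·s^2 and MU_s = 2·p^2·s.
MRS = MU_p/MU_s = s/p.
Tangency: set MRS = p_p/p_s = 10/12 = 5/6.
So s/p = 5/6, i.e. s = (5/6)·p.
Substitute into the budget 10·p + 12·s = 120: 20·p = 120, so p* = 6.
Then s* = (5/6)·6 = 5.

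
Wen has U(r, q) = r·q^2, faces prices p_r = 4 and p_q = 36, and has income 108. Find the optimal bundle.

r* = 9, q* = 2

MU_r = q^2 and MU_q = 2·r·q.
MRS = MU_r/MU_q = (1/2)·q/r.
Tangency: set MRS = p_r/p_q = 4/36 = 1/9.
So (1/2)·q/r = 1/9, i.e. q = (2/9)·r.
Substitute into the budget 4·r + 36·q = 108: 12·r = 108, so r* = 9.
Then q* = (2/9)·9 = 2.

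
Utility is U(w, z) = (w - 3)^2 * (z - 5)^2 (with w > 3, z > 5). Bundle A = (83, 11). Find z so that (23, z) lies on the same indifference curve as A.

U(83, 11) = 230400.
Set U(23, z) = 230400 and solve.
With w = 23: (23 − 3)^2 = 400, so (z − 5)^2 = 230400/400 = 576.
Taking the square root (with z > 5): z − 5 = 24, so z = 29.
Check: U(23, 29) = 230400.

z = 29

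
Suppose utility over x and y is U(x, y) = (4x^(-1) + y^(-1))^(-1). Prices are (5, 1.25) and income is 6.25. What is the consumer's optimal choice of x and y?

For CES with ρ = -1, MRS = (4/1)·(y/x)^2.
Tangency: set MRS = p_x/p_y = 5/1.25 = 4.
So (y/x)^2 = 1; taking the square root, y/x = 1, i.e. y = x.
Substitute into the budget 5·x + 1.25·y = 6.25: 6.25·x = 6.25, so x* = 1 and y* = 1.

x* = 1, y* = 1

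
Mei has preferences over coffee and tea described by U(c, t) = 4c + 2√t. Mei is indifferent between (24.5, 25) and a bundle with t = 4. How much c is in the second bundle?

c = 26

U(24.5, 25) = 108.
Set U(c, 4) = 108 and solve.
With t = 4: √4 = 2, so 4c = 108 − 2·2 = 104 and c = 26.
Check: U(26, 4) = 108.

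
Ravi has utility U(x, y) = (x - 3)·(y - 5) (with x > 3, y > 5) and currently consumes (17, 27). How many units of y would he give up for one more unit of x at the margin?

MRS = 11/7

MU_x = (y−5), MU_y = (x−3).
MRS = (y−5)/(x−3).
At (17, 27): MRS = 11/7.
So at (17, 27) the consumer would give up 11/7 units of y for one more unit of x.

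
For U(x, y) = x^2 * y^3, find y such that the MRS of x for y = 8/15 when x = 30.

MU_x = 2·x·y^3 and MU_y = 3·x^2·y^2.
MRS = MU_x/MU_y = (2/3)·y/x.
Substitute x = 30: MRS = y/45. Setting y/45 = 8/15 gives y = (8/15)·45 = 24.

y = 24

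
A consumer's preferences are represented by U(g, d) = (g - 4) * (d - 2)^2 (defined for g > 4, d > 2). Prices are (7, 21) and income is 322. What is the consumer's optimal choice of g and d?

MU_g = (d−2)^2, MU_d = 2·(g−4)·(d−2).
MRS = (1/2)·(d−2)/(g−4).
Tangency: set MRS = p_g/p_d = 7/21 = 1/3.
So (1/2)·(d − 2)/(g − 4) = 1/3, i.e. (d − 2) = (2/3)·(g − 4).
Rewrite the budget in excess-of-subsistence terms: 7·(g − 4) + 21·(d − 2) = 322 − 7·4 − 21·2 = 252.
Substituting, 21·(g − 4) = 252, so g − 4 = 12 and g* = 16.
Then d − 2 = (2/3)·12 = 8, so d* = 10.

g* = 16, d* = 10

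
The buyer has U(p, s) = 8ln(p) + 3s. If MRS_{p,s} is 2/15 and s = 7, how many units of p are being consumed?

MU_p = 8/p, MU_s = 3.
MRS = 8/p ÷ 3.
MRS depends only on p: (8/3)/p = 2/15 ⇒ p = (8/3)/(2/15) = 20.

p = 20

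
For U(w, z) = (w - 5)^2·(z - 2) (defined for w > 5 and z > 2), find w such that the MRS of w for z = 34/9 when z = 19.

MU_w = 2·(w−5)·(z−2), MU_z = (w−5)^2.
MRS = (2/1)·(z−2)/(w−5).
Substitute z = 19: MRS = 34/(w − 5). Setting this equal to 34/9 gives w − 5 = 34/(34/9) = 9, so w = 14.

w = 14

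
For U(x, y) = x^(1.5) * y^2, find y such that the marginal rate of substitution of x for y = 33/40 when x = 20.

y = 22

MU_x = 1.5·√x·y^2 and MU_y = 2·x^(1.5)·y.
MRS = MU_x/MU_y = (0.75)·y/x.
Substitute x = 20: MRS = y/(80/3). Setting y/(80/3) = 33/40 gives y = (33/40)·(80/3) = 22.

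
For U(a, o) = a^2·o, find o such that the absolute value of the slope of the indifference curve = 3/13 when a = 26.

o = 3

MU_a = 2·a·o and MU_o = a^2.
MRS = MU_a/MU_o = (2/1)·o/a.
Substitute a = 26: MRS = o/13. Setting o/13 = 3/13 gives o = (3/13)·13 = 3.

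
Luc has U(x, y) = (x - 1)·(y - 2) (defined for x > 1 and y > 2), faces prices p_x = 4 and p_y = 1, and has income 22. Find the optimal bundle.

MU_x = (y−2), MU_y = (x−1).
MRS = (y−2)/(x−1).
Tangency: set MRS = p_x/p_y = 4/1 = 4.
So (y − 2)/(x − 1) = 4, i.e. (y − 2) = 4·(x − 1).
Rewrite the budget in excess-of-subsistence terms: 4·(x − 1) + 1·(y − 2) = 22 − 4·1 − 1·2 = 16.
Substituting, 8·(x − 1) = 16, so x − 1 = 2 and x* = 3.
Then y − 2 = 4·2 = 8, so y* = 10.

x* = 3, y* = 10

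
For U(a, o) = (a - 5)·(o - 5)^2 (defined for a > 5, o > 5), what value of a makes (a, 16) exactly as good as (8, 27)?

U(8, 27) = 1452.
Set U(a, 16) = 1452 and solve.
With o = 16: (16 − 5)^2 = 121, so (a − 5) = 1452/121 = 12.
So a = 5 + 12 = 17.
Check: U(17, 16) = 1452.

a = 17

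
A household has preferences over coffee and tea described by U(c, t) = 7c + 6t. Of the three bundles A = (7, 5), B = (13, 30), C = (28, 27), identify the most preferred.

Bundle C

Evaluate utility at each bundle:
U(A) = 79.
U(B) = 271.
U(C) = 358.
Highest utility is C, so C ≻ B ≻ A.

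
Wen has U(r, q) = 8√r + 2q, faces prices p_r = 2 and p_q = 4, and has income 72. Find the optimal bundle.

MU_r = 8/(2√r), MU_q = 2.
MRS = 8/(2√r) ÷ 2.
Tangency: set MRS = p_r/p_q = 2/4 = 0.5.
MRS depends only on r: 2/√r = 0.5 ⇒ √r = 2/0.5 = 4 ⇒ r* = 16.
From the budget, 4·q = 72 − 2·16 = 40, so q* = 10.

r* = 16, q* = 10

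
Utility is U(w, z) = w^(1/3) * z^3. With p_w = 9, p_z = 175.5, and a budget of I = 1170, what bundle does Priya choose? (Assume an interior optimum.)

MU_w = 1/3·w^(-2/3)·z^3 and MU_z = 3·w^(1/3)·z^2.
MRS = MU_w/MU_z = (1/9)·z/w.
Tangency: set MRS = p_w/p_z = 9/175.5 = 2/39.
So (1/9)·z/w = 2/39, i.e. z = (6/13)·w.
Substitute into the budget 9·w + 175.5·z = 1170: 90·w = 1170, so w* = 13.
Then z* = (6/13)·13 = 6.

w* = 13, z* = 6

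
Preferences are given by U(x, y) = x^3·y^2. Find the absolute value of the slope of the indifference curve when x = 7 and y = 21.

MU_x = 3·x^2·y^2 and MU_y = 2·x^3·y.
MRS = MU_x/MU_y = (3/2)·y/x.
At (7, 21): MRS = 4.5.
The indifference curve has slope −4.5 at this bundle.

MRS = 4.5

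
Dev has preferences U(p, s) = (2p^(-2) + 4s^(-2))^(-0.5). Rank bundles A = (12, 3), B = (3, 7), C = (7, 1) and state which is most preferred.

Evaluate utility at each bundle:
U(A) = 1.477.
U(B) = 1.814.
U(C) = 0.497.
Highest utility is B, so B ≻ A ≻ C.

Bundle B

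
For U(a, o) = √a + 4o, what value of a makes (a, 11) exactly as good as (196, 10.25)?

U(196, 10.25) = 55.
Set U(a, 11) = 55 and solve.
With o = 11: √a = 55 − 4·11 = 11, so √a = 11 and a = 121.
Check: U(121, 11) = 55.

a = 121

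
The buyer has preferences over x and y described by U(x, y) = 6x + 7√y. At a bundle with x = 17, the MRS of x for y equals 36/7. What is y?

y = 9

MU_x = 6, MU_y = 7/(2√y).
MRS = 6 ÷ (7/(2√y)).
MRS depends only on y: (12/7)·√y = 36/7 ⇒ √y = (36/7)/(12/7) = 3 ⇒ y = 9.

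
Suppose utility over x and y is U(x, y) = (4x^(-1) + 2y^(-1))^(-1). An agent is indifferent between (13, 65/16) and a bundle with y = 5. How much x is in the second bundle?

x = 10

U depends on (x, y) only through S = 4x^(-1) + 2y^(-1), so equal utility means equal S. At (13, 65/16): S = 0.8.
With y = 5: 2·5^(-1) = 0.4, so 4x^(-1) = 0.8 − 0.4 = 0.4, i.e. x^(-1) = 0.1.
Hence x = 1/0.1 = 10.
Check: U(10, 5) = 1.25.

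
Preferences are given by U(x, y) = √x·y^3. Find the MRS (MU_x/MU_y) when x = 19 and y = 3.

MRS = 1/38

MU_x = 0.5·x^(-0.5)·y^3 and MU_y = 3·√x·y^2.
MRS = MU_x/MU_y = (1/6)·y/x.
At (19, 3): MRS = 1/38.
That is, one extra unit of x is worth 1/38 units of y at the margin.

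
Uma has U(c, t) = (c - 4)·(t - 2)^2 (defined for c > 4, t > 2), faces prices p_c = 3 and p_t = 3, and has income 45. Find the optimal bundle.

MU_c = (t−2)^2, MU_t = 2·(c−4)·(t−2).
MRS = (1/2)·(t−2)/(c−4).
Tangency: set MRS = p_c/p_t = 3/3 = 1.
So (1/2)·(t − 2)/(c − 4) = 1, i.e. (t − 2) = 2·(c − 4).
Rewrite the budget in excess-of-subsistence terms: 3·(c − 4) + 3·(t − 2) = 45 − 3·4 − 3·2 = 27.
Substituting, 9·(c − 4) = 27, so c − 4 = 3 and c* = 7.
Then t − 2 = 2·3 = 6, so t* = 8.

c* = 7, t* = 8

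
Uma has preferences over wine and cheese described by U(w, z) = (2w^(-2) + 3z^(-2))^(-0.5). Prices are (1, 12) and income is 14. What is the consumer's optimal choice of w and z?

w* = 2, z* = 1

For CES with ρ = -2, MRS = (2/3)·(z/w)^3.
Tangency: set MRS = p_w/p_z = 1/12.
So (z/w)^3 = 0.125; taking the cube root, z/w = 0.5, i.e. z = 0.5·w.
Substitute into the budget 1·w + 12·z = 14: 7·w = 14, so w* = 2 and z* = 0.5·2 = 1.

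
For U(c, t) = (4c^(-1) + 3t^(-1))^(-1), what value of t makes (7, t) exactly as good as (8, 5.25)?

U depends on (c, t) only through S = 4c^(-1) + 3t^(-1), so equal utility means equal S. At (8, 5.25): S = 15/14.
With c = 7: 4·7^(-1) = 4/7, so 3t^(-1) = 15/14 − 4/7 = 0.5, i.e. t^(-1) = 1/6.
Hence t = 1/(1/6) = 6.
Check: U(7, 6) = 0.9333.

t = 6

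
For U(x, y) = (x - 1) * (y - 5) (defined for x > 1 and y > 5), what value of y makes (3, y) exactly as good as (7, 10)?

U(7, 10) = 30.
Set U(3, y) = 30 and solve.
With x = 3: (3 − 1) = 2, so (y − 5) = 30/2 = 15.
So y = 5 + 15 = 20.
Check: U(3, 20) = 30.

y = 20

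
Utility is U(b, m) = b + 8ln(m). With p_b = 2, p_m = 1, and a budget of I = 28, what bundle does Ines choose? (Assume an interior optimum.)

MU_b = 1, MU_m = 8/m.
MRS = 1 ÷ (8/m).
Tangency: set MRS = p_b/p_m = 2/1 = 2.
MRS depends only on m: 0.125·m = 2 ⇒ m* = 2/0.125 = 16.
From the budget, 2·b = 28 − 1·16 = 12, so b* = 6.

b* = 6, m* = 16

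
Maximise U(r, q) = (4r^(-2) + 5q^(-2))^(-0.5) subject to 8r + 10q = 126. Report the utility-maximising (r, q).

r* = 7, q* = 7

For CES with ρ = -2, MRS = (4/5)·(q/r)^3.
Tangency: set MRS = p_r/p_q = 8/10 = 0.8.
So (q/r)^3 = 1; taking the cube root, q/r = 1, i.e. q = r.
Substitute into the budget 8·r + 10·q = 126: 18·r = 126, so r* = 7 and q* = 7.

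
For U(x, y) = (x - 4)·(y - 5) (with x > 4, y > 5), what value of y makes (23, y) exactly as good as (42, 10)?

y = 15

U(42, 10) = 190.
Set U(23, y) = 190 and solve.
With x = 23: (23 − 4) = 19, so (y − 5) = 190/19 = 10.
So y = 5 + 10 = 15.
Check: U(23, 15) = 190.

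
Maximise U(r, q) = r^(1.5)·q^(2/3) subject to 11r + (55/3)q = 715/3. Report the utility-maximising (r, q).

MU_r = 1.5·√r·q^(2/3) and MU_q = 2/3·r^(1.5)·q^(-1/3).
MRS = MU_r/MU_q = (2.25)·q/r.
Tangency: set MRS = p_r/p_q = 11/(55/3) = 0.6.
So (2.25)·q/r = 0.6, i.e. q = (4/15)·r.
Substitute into the budget 11·r + (55/3)·q = 715/3: (143/9)·r = 715/3, so r* = 15.
Then q* = (4/15)·15 = 4.

r* = 15, q* = 4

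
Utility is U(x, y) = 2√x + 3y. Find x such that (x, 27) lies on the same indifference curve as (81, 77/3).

x = 49

U(81, 77/3) = 95.
Set U(x, 27) = 95 and solve.
With y = 27: 2√x = 95 − 3·27 = 14, so √x = 7 and x = 49.
Check: U(49, 27) = 95.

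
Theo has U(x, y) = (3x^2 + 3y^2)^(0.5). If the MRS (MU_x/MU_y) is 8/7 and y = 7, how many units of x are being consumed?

x = 8

For CES with ρ = 2, MRS = (y/x)^(-1).
Setting (7/x)^(-1) = 8/7 gives 7/x = 0.875 and x = 8.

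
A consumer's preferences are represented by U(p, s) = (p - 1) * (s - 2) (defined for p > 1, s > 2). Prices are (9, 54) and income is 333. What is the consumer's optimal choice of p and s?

p* = 13, s* = 4

MU_p = (s−2), MU_s = (p−1).
MRS = (s−2)/(p−1).
Tangency: set MRS = p_p/p_s = 9/54 = 1/6.
So (s − 2)/(p − 1) = 1/6, i.e. (s − 2) = (1/6)·(p − 1).
Rewrite the budget in excess-of-subsistence terms: 9·(p − 1) + 54·(s − 2) = 333 − 9·1 − 54·2 = 216.
Substituting, 18·(p − 1) = 216, so p − 1 = 12 and p* = 13.
Then s − 2 = (1/6)·12 = 2, so s* = 4.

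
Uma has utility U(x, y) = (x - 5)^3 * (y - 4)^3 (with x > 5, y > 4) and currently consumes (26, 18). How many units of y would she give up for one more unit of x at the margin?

MRS = 2/3

MU_x = 3·(x−5)^2·(y−4)^3, MU_y = 3·(x−5)^3·(y−4)^2.
MRS = (y−4)/(x−5).
At (26, 18): MRS = 2/3.
So at (26, 18) the consumer would give up 2/3 units of y for one more unit of x.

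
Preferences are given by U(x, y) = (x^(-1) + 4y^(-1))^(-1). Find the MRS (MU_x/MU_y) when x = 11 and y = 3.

For CES with ρ = -1, MRS = (1/4)·(y/x)^2.
At (11, 3): MRS = 9/484.
That is, one extra unit of x is worth 9/484 units of y at the margin.

MRS = 9/484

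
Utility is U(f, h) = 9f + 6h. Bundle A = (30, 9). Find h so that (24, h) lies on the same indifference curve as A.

h = 18

U(30, 9) = 324.
Set U(24, h) = 324 and solve.
9·24 + 6h = 324 ⇒ 6h = 108 ⇒ h = 18.
Check: U(24, 18) = 324.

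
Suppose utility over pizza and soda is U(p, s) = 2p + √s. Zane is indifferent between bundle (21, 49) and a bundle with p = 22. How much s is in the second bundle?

U(21, 49) = 49.
Set U(22, s) = 49 and solve.
With p = 22: √s = 49 − 2·22 = 5, so √s = 5 and s = 25.
Check: U(22, 25) = 49.

s = 25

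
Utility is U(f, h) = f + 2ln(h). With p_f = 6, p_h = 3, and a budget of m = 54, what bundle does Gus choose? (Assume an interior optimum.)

MU_f = 1, MU_h = 2/h.
MRS = 1 ÷ (2/h).
Tangency: set MRS = p_f/p_h = 6/3 = 2.
MRS depends only on h: 0.5·h = 2 ⇒ h* = 2/0.5 = 4.
From the budget, 6·f = 54 − 3·4 = 42, so f* = 7.

f* = 7, h* = 4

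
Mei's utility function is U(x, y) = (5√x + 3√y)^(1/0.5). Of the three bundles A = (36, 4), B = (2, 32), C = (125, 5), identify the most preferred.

Bundle C

Evaluate utility at each bundle:
U(A) = 1296.000.
U(B) = 578.000.
U(C) = 3920.000.
Highest utility is C, so C ≻ A ≻ B.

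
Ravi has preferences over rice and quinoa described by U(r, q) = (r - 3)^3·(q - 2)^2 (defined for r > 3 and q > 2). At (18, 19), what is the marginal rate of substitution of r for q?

MU_r = 3·(r−3)^2·(q−2)^2, MU_q = 2·(r−3)^3·(q−2).
MRS = (3/2)·(q−2)/(r−3).
At (18, 19): MRS = 1.7.
That is, one extra unit of r is worth 1.7 units of q at the margin.

MRS = 1.7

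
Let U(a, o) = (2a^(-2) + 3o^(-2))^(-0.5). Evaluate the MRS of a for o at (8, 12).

For CES with ρ = -2, MRS = (2/3)·(o/a)^3.
At (8, 12): MRS = 2.25.
So at (8, 12) the consumer would give up 2.25 units of o for one more unit of a.

MRS = 2.25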